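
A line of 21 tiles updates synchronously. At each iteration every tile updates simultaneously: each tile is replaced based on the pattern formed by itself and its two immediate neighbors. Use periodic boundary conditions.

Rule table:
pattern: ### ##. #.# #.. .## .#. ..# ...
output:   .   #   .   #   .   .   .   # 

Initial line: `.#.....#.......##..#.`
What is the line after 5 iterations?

..####..######..##..#
#....##......##..##..
.###..######..##..##.
...##......##..##..##
##..######..##..##..#

##..######..##..##..#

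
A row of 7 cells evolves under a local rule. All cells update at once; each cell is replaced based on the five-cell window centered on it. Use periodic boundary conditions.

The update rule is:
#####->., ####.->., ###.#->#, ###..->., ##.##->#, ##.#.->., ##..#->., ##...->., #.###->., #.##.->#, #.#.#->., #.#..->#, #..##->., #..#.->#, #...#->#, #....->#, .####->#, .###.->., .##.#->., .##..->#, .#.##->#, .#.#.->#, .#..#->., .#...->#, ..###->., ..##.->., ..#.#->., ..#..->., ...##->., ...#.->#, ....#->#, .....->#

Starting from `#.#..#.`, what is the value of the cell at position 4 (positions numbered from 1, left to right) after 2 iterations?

iteration 1: .##.#.#
iteration 2: ##...#.
position 4 holds .

.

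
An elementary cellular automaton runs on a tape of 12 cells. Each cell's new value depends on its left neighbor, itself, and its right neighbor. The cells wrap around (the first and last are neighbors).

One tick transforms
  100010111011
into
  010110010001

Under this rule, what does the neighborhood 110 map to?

At position 0 the neighborhood is 110; the next row has 0 there.

0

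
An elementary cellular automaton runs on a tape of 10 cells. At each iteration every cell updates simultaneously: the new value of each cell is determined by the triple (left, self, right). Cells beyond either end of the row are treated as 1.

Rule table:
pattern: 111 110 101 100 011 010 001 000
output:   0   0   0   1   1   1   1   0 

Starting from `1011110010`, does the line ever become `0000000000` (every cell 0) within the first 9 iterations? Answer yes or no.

no

0010001110
1111011000
0000010101
1000110101
0101100101
0101011101
0101010001
0101011011
0101010010
iteration 9 is 0101010010, still not uniform 0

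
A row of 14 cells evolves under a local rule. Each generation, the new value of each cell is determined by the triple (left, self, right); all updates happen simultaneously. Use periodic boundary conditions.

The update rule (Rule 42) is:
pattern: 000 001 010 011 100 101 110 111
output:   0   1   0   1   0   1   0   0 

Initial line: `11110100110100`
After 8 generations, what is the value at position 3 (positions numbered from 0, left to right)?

10001001101001
00010011010011
00100110100110
01001101001100
10011010011000
00110100110001
01101001100010
11010011000100
position 3 holds 1

1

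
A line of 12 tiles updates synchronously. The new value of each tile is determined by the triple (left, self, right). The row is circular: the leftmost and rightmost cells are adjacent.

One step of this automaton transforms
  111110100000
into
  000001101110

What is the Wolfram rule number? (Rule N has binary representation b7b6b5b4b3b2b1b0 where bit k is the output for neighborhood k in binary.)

37

position 1: 111 → 0  (bit 7 = 0)
position 4: 110 → 0  (bit 6 = 0)
position 5: 101 → 1  (bit 5 = 1)
position 7: 100 → 0  (bit 4 = 0)
position 0: 011 → 0  (bit 3 = 0)
position 6: 010 → 1  (bit 2 = 1)
position 11: 001 → 0  (bit 1 = 0)
position 8: 000 → 1  (bit 0 = 1)
bits b7..b0 = 00100101 = 37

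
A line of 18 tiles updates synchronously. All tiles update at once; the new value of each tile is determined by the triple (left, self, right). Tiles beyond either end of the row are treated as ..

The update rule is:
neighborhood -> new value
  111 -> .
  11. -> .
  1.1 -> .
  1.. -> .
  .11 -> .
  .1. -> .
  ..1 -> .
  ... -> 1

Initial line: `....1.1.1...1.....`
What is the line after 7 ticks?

111.......1...1111

111.......1...1111
....11111...1.....
111.......1...1111  (repeats tick 1; period 2)
tick 7: 111.......1...1111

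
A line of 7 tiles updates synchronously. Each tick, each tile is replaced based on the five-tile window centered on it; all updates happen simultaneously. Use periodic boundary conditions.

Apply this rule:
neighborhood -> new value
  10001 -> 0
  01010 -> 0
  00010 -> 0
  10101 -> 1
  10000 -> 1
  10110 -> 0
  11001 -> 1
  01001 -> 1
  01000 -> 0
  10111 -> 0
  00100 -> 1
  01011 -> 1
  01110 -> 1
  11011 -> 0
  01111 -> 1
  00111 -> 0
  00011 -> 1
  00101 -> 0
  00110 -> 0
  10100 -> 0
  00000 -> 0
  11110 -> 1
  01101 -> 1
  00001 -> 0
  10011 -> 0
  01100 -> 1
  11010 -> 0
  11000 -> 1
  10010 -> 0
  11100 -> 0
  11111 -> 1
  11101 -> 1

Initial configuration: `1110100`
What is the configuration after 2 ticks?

0011011

tick 1: 0110010
tick 2: 0011011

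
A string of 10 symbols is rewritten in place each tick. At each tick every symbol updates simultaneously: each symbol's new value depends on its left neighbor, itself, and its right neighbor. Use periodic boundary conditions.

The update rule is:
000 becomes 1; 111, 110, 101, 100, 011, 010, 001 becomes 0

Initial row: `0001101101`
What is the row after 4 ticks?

0001111111

tick 1: 0100000000
tick 2: 0001111111
tick 3: 0100000000  (repeats tick 1; period 2)
tick 4: 0001111111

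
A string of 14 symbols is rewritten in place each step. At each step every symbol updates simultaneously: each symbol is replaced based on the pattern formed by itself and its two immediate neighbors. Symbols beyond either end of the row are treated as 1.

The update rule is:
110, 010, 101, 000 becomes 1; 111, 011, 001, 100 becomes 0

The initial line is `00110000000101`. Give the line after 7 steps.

10010100000100

00010111110110
01011000011011
11101011001100
00111101000100
00000111010100
01110001111100
10010100000100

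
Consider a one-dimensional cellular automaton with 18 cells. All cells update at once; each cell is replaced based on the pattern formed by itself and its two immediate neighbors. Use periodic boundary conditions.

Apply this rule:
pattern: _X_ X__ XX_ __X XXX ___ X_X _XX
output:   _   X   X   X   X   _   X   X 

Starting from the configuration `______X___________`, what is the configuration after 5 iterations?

_X_X_X_X_X_X______

_____X_X__________
____X_X_X_________
___X_X_X_X________
__X_X_X_X_X_______
_X_X_X_X_X_X______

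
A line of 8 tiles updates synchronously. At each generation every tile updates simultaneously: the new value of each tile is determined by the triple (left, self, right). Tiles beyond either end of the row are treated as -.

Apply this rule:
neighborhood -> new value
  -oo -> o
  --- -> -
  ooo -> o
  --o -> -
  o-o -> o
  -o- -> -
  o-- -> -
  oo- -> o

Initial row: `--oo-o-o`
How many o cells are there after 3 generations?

--ooo-o-
--oooo--
--oooo--
count of o: 4

4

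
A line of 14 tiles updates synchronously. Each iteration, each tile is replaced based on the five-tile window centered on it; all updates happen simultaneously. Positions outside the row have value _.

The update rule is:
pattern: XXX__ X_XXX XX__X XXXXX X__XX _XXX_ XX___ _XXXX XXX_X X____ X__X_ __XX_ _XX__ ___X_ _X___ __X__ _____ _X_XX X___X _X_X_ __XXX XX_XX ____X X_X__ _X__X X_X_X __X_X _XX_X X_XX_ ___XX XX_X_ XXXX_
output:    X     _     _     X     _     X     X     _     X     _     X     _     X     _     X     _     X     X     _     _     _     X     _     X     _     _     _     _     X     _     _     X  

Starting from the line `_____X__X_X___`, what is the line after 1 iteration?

XXX____X__XX_X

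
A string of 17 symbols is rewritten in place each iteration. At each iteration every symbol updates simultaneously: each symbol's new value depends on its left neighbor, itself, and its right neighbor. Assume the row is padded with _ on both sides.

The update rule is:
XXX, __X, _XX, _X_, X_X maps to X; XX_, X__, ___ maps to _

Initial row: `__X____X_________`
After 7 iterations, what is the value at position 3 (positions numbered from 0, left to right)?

_XX___XX_________
XX___XX__________
X___XX___________
X__XX____________
X_XX_____________
XXX______________
XX_______________
position 3 holds _

_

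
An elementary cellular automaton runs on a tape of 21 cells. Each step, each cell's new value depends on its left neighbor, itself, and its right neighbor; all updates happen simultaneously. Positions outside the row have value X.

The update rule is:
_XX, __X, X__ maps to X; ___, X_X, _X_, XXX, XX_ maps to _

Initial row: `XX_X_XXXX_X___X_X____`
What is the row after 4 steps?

____X_X_______X__X_XX

_____X_____X_X___X__X
X___X_X___X___X_X_XXX
_X_X___X_X_X_X____X__
____X_X_______X__X_XX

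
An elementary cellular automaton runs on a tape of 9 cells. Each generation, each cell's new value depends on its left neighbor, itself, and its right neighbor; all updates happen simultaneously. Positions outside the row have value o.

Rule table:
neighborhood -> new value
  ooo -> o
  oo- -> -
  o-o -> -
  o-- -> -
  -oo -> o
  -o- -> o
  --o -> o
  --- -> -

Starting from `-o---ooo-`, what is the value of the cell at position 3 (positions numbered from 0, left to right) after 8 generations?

o

generation 1: -o--ooo--
generation 2: -o-ooo--o
generation 3: -o-oo--oo
generation 4: -o-o--ooo
generation 5: -o-o-oooo
generation 6: -o-o-oooo  (fixed point — unchanged through generation 8)
position 3 holds o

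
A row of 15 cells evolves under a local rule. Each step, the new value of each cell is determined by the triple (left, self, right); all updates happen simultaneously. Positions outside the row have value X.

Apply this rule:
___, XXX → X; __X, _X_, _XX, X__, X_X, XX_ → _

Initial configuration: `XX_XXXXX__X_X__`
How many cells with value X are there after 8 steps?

step 1: X___XXX________
step 2: __X__X__XXXXXX_
step 3: _________XXXX__
step 4: _XXXXXXX__XX___
step 5: __XXXXX______X_
step 6: ___XXX__XXXX___
step 7: _X__X____XX__X_
step 8: ______XX_______
count of X: 2

2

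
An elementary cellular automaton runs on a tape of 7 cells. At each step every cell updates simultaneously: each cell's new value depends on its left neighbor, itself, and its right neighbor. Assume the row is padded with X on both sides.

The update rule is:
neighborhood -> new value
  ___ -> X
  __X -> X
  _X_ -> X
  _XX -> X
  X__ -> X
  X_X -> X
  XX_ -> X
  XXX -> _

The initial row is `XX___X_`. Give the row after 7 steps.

step 1: _XXXXXX
step 2: XX_____
step 3: _XXXXXX  (repeats step 1; period 2)
step 7: _XXXXXX

_XXXXXX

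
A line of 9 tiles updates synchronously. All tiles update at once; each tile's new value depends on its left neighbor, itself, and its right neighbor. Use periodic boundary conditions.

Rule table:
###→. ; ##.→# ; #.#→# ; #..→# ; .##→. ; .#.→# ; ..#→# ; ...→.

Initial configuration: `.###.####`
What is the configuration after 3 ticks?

#..##...#
###.##.#.
..##.####

..##.####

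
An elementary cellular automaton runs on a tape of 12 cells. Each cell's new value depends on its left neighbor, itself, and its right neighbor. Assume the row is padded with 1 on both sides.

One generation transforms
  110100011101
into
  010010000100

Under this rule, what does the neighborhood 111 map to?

At position 0 the neighborhood is 111; the next row has 0 there.

0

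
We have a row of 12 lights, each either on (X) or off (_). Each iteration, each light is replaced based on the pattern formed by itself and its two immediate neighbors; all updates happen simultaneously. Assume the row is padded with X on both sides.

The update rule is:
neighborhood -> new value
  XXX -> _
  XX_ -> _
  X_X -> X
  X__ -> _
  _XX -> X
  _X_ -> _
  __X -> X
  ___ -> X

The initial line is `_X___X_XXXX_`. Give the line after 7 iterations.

X__XX_XX___X
__XX_XX__XXX
_XX_XX__XX__
XX_XX__XX__X
__XX__XX__XX
_XX__XX__XX_
XX__XX__XX_X

XX__XX__XX_X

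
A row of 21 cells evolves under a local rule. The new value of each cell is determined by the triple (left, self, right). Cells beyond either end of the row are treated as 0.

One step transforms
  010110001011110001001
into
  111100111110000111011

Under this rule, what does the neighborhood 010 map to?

1

At position 1 the neighborhood is 010; the next row has 1 there.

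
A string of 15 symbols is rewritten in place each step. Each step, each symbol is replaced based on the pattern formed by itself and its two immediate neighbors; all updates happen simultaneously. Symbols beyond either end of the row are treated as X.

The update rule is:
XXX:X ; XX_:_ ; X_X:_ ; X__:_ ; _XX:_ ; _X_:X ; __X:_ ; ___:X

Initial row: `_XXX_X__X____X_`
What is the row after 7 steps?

__X__X__X_XX_X_

__X__X__X_XX_X_
__X__X__X____X_
__X__X__X_XX_X_  (repeats step 1; period 2)
step 7: __X__X__X_XX_X_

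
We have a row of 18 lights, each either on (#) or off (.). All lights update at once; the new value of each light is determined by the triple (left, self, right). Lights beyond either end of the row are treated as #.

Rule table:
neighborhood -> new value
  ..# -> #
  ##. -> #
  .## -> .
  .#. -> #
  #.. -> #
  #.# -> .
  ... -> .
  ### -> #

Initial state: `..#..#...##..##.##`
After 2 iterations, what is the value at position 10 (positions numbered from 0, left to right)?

.

#######.#.###.#..#
#######.#..##.###.
position 10 holds .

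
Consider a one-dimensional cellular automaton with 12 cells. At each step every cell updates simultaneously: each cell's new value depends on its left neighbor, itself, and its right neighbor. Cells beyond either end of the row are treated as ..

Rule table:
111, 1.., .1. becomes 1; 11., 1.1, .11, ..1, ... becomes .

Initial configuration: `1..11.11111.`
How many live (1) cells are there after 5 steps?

3

step 1: 11.....111.1
step 2: ..1.....1..1
step 3: ..11....11.1
step 4: ....1......1
step 5: ....11.....1
count of 1: 3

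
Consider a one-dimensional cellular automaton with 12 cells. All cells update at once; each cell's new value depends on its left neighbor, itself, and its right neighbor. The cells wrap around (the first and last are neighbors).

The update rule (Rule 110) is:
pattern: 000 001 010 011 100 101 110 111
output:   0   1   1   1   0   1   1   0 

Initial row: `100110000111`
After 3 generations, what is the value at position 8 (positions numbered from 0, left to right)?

0

generation 1: 101110001100
generation 2: 111010011101
generation 3: 001110110111
position 8 holds 0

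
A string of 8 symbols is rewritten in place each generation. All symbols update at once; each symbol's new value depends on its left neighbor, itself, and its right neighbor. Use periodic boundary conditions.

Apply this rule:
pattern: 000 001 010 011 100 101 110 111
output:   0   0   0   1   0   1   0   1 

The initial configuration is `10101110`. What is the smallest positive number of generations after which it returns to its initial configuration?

8

01011101
10111010
01110101
11101010
11010101
10101011
01010111
10101110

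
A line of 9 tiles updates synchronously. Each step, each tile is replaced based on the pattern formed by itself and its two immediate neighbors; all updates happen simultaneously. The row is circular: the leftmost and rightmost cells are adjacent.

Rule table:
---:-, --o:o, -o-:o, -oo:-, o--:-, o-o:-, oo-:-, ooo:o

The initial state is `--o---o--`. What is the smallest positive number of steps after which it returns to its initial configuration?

-oo--oo--
o---o----
o--oo---o
--o----o-
-oo---oo-
o----o---
o---oo--o
---o---o-
--oo--oo-
-o---o---
oo--oo---
---o----o
--oo---oo
-o----o--
oo---oo--
----o---o
---oo--oo
--o---o--

18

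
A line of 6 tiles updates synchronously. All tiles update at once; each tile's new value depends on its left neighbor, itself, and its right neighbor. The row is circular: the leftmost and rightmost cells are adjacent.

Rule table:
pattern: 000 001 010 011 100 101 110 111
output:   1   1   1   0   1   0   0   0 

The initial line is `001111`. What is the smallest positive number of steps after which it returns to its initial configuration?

2

110000
001111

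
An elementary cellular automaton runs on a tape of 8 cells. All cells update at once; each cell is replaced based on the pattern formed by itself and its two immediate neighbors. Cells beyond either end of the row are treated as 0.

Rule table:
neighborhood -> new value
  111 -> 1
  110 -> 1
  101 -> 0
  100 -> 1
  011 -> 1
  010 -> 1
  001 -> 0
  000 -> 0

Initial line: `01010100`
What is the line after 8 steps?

01010111

01010110
01010111
01010111  (fixed point — unchanged through step 8)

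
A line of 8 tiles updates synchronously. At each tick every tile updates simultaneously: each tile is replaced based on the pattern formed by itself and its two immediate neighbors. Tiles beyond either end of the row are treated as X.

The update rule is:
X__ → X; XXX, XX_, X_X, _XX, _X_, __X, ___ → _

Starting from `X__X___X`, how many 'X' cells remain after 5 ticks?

2

_X__X___
__X__X__
X__X__X_
_X__X___  (repeats tick 1; period 3)
tick 5: __X__X__
count of X: 2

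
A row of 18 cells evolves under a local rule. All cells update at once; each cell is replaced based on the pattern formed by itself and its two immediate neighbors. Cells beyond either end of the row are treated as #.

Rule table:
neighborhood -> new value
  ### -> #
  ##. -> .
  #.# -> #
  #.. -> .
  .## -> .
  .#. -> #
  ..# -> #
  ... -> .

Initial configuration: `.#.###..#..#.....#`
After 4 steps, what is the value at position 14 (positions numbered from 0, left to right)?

#

###.#..##.##....#.
##.##.#..#.....###
#.#..##.##....#.##
.##.#..#.....###.#
position 14 holds #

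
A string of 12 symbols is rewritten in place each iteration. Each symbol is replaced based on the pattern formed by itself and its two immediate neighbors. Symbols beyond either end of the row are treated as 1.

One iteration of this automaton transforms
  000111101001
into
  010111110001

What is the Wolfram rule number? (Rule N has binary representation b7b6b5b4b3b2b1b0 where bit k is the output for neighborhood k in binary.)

233

position 4: 111 → 1  (bit 7 = 1)
position 6: 110 → 1  (bit 6 = 1)
position 7: 101 → 1  (bit 5 = 1)
position 0: 100 → 0  (bit 4 = 0)
position 3: 011 → 1  (bit 3 = 1)
position 8: 010 → 0  (bit 2 = 0)
position 2: 001 → 0  (bit 1 = 0)
position 1: 000 → 1  (bit 0 = 1)
bits b7..b0 = 11101001 = 233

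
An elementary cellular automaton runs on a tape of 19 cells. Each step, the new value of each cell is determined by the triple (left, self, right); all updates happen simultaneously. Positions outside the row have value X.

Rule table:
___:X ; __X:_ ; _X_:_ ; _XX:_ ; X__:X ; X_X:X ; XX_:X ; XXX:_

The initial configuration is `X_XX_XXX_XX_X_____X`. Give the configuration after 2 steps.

XX_XX__XX_XX_XXXX__
_XX_XX__XX_XX___XX_

_XX_XX__XX_XX___XX_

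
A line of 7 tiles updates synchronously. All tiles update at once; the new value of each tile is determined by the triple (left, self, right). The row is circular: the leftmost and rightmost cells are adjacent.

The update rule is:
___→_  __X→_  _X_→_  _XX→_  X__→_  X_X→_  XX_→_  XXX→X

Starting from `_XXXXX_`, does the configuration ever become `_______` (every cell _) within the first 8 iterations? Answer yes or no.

iteration 1: __XXX__
iteration 2: ___X___
iteration 3: _______
all cells are _ at iteration 3

yes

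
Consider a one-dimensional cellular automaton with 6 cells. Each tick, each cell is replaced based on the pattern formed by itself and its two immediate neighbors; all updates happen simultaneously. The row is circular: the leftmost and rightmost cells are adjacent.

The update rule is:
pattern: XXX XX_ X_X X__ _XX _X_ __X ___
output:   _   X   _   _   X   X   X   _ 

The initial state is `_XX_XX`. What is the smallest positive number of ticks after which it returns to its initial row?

_XX_XX

1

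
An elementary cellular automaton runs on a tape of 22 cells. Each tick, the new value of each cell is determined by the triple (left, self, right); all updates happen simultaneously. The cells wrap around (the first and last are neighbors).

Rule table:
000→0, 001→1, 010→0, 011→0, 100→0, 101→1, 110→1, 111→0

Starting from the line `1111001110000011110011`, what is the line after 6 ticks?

1001000010001010000010

0001010010000100010100
0010100100001000101000
0101001000010001010000
1010010000100010100000
0100100001000101000001
1001000010001010000010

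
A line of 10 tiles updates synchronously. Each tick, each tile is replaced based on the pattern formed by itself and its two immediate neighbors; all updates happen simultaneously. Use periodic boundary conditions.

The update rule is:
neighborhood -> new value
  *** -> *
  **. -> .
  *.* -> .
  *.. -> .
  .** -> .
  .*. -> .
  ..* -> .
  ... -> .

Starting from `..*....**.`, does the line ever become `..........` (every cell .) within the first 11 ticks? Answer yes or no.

tick 1: ..........
all cells are . at tick 1

yes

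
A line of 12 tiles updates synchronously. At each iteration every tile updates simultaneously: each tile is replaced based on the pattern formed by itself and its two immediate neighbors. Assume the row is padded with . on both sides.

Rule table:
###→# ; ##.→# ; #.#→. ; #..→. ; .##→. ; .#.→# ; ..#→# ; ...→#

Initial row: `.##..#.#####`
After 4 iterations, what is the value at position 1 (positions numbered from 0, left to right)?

iteration 1: #.#.##..####
iteration 2: #.#..#.#.###
iteration 3: #.#.##.#..##
iteration 4: #.#..#.#.#.#
position 1 holds .

.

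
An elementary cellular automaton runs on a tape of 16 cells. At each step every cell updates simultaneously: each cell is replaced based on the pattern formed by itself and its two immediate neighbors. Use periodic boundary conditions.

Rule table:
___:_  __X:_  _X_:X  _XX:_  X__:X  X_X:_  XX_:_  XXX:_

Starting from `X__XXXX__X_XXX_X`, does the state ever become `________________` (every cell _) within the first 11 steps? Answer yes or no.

no

_X_____X_X______
_XX____X_XX_____
___X___X___X____
___XX__XX__XX___
_____X___X___X__
_____XX__XX__XX_
_______X___X___X
X______XX__XX__X
_X_______X___X__
_XX______XX__XX_
___X_______X___X
step 11 is ___X_______X___X, still not uniform _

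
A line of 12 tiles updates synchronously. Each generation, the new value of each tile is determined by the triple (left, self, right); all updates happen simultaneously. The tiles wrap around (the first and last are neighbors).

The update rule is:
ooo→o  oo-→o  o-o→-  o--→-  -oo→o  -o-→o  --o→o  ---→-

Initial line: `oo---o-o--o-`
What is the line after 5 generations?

oo--oo-o-oo-
oo-ooo-o-oo-
oo-ooo-o-oo-  (fixed point — unchanged through generation 5)

oo-ooo-o-oo-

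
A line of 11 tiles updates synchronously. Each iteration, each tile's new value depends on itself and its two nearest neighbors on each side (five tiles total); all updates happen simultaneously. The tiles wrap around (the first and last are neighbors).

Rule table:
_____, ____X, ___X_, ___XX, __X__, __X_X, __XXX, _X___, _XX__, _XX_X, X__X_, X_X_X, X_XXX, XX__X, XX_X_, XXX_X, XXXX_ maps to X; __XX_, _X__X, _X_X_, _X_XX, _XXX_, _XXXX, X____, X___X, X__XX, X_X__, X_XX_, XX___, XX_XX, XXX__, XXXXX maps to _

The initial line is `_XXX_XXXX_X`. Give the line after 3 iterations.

iteration 1: _X_X_X_XXXX
iteration 2: XX_X_X_X_XX
iteration 3: XXXX_X_X_X_

XXXX_X_X_X_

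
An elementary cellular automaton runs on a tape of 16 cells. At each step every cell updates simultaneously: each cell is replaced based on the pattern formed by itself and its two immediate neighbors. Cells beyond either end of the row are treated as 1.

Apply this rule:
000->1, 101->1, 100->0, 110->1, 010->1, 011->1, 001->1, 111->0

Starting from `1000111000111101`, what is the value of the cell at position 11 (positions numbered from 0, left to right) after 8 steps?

1

step 1: 1011101011100111
step 2: 1110111110101100
step 3: 0011100011111101
step 4: 0110101110000111
step 5: 1111111010111100
step 6: 0000001111100101
step 7: 0111111000101111
step 8: 1100001011111000
position 11 holds 1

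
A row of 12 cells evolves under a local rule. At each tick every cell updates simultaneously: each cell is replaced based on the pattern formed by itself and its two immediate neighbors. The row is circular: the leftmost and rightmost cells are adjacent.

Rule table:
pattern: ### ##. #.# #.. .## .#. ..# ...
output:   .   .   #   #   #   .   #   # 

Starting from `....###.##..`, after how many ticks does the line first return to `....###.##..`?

24

tick 1: #####..##.##
tick 2: .....###.##.
tick 3: ######..##.#
tick 4: ......###.##
tick 5: #######..##.
tick 6: #......###.#
tick 7: .#######..##
tick 8: ##......###.
tick 9: #.#######..#
tick 10: .##......###
tick 11: ##.#######..
tick 12: #.##......##
tick 13: .##.#######.
tick 14: ##.##......#
tick 15: ..##.#######
tick 16: ###.##......
tick 17: #..##.######
tick 18: .###.##.....
tick 19: ##..##.#####
tick 20: ..###.##....
tick 21: ###..##.####
tick 22: ...###.##...
tick 23: ####..##.###
tick 24: ....###.##..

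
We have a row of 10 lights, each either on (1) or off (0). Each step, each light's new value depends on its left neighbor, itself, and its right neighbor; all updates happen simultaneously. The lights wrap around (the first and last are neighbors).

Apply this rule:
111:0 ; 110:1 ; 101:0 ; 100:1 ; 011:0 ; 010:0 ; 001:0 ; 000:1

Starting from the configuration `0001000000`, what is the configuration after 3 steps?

1100111111
0110000000
0011111111

0011111111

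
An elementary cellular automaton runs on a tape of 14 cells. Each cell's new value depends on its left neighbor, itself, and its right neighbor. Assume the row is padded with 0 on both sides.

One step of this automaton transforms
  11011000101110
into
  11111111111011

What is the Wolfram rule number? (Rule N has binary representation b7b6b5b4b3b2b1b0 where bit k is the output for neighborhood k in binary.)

position 11: 111 → 0  (bit 7 = 0)
position 1: 110 → 1  (bit 6 = 1)
position 2: 101 → 1  (bit 5 = 1)
position 5: 100 → 1  (bit 4 = 1)
position 0: 011 → 1  (bit 3 = 1)
position 8: 010 → 1  (bit 2 = 1)
position 7: 001 → 1  (bit 1 = 1)
position 6: 000 → 1  (bit 0 = 1)
bits b7..b0 = 01111111 = 127

127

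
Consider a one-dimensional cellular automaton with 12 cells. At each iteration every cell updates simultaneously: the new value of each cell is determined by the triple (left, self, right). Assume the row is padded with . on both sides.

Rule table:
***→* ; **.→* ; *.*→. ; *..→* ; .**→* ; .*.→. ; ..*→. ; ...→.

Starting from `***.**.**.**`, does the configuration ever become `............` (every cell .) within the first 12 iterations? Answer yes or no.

no

***.**.**.**  (fixed point — unchanged through iteration 12)
iteration 12 is ***.**.**.**, still not uniform .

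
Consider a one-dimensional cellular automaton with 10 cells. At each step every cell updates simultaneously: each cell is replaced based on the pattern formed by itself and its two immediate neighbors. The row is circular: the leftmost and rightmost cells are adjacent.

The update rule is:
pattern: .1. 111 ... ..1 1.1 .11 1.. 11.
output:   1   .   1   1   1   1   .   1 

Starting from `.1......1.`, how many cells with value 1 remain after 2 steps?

6

11.111111.
1111....11
count of 1: 6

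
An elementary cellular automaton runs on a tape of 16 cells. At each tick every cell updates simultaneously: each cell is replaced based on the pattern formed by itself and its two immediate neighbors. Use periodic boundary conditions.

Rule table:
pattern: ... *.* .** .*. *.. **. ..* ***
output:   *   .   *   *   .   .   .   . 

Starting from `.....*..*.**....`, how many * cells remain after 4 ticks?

****.*..*.*..***
.....*..*.*..*..
****.*..*.*..*.*
.....*..*.*..*.*
count of *: 5

5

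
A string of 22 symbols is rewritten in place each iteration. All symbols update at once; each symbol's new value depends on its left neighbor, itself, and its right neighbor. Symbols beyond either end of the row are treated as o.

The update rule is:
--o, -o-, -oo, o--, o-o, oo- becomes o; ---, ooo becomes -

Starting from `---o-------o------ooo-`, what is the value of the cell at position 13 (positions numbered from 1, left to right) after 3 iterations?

o-ooo-----ooo----oo-oo
ooo-oo---oo-oo--ooooo-
--ooooo-ooooooooo---oo
position 13 holds o

o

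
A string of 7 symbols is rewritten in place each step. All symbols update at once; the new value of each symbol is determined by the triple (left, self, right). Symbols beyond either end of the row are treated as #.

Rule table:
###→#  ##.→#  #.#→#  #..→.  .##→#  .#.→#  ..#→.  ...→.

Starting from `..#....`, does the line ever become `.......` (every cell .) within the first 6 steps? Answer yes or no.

no

step 1: ..#....  (fixed point — unchanged through step 6)
step 6 is ..#...., still not uniform .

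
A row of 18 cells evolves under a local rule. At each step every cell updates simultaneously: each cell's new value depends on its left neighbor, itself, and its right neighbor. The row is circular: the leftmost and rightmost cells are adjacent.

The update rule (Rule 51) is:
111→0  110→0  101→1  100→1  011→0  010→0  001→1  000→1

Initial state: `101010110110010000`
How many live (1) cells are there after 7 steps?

10

step 1: 010101001001101111
step 2: 101010110110010000  (repeats step 0; period 2)
step 7: 010101001001101111
count of 1: 10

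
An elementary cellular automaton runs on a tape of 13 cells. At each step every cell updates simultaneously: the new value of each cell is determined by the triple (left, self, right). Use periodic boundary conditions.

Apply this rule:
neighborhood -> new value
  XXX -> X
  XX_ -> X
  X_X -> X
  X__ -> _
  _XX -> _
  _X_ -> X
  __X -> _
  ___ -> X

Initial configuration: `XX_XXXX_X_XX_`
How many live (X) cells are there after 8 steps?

10

_XX_XXXXXX_XX
X_XX_XXXXXX_X
XX_XX_XXXXXX_
_XX_XX_XXXXXX
X_XX_XX_XXXXX
XX_XX_XX_XXXX
XXX_XX_XX_XXX
XXXX_XX_XX_XX
count of X: 10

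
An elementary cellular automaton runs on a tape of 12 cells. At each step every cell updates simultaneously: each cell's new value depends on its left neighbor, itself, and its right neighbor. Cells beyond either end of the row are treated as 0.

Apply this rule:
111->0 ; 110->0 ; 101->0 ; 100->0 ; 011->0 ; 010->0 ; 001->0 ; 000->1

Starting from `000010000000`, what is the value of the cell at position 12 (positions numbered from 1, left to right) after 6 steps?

0

111000111111
000010000000  (repeats step 0; period 2)
step 6: 000010000000
position 12 holds 0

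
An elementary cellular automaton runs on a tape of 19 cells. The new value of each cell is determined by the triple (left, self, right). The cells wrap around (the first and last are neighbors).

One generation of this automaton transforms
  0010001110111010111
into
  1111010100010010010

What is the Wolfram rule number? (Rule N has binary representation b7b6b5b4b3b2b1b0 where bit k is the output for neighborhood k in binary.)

150

position 7: 111 → 1  (bit 7 = 1)
position 8: 110 → 0  (bit 6 = 0)
position 9: 101 → 0  (bit 5 = 0)
position 0: 100 → 1  (bit 4 = 1)
position 6: 011 → 0  (bit 3 = 0)
position 2: 010 → 1  (bit 2 = 1)
position 1: 001 → 1  (bit 1 = 1)
position 4: 000 → 0  (bit 0 = 0)
bits b7..b0 = 10010110 = 150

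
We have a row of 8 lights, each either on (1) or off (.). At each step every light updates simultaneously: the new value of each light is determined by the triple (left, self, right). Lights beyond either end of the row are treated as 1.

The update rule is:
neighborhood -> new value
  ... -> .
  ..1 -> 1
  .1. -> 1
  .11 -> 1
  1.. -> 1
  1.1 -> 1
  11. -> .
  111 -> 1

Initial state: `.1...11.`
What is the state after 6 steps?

1.111111

step 1: 111.11.1
step 2: 11.11.11
step 3: 1.11.111
step 4: .11.1111
step 5: 11.11111
step 6: 1.111111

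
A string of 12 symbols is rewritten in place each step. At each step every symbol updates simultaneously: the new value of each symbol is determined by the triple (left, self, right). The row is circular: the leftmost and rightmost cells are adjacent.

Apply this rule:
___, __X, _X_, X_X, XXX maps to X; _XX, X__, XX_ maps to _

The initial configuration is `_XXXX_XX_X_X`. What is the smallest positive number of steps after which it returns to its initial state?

24

step 1: X_XX_X__XXXX
step 2: _X__XX_X_XXX
step 3: XX_X__XXX_X_
step 4: __XX_X_X_XXX
step 5: _X__XXXXX_X_
step 6: XX_X_XXX_XX_
step 7: __XXX_X_X__X
step 8: _X_X_XXXX_XX
step 9: XXXXX_XX_X__
step 10: _XXX_X__XX_X
step 11: X_X_XX_X__XX
step 12: _XXX__XX_X_X
step 13: X_X__X__XXXX
step 14: _XX_XX_X_XXX
step 15: X__X__XXX_X_
step 16: X_XX_X_X_XXX
step 17: _X__XXXXX_XX
step 18: XX_X_XXX_X__
step 19: __XXX_X_XX_X
step 20: _X_X_XXX__XX
step 21: XXXXX_X__X__
step 22: _XXX_XX_XX_X
step 23: X_X_X__X__XX
step 24: _XXXX_XX_X_X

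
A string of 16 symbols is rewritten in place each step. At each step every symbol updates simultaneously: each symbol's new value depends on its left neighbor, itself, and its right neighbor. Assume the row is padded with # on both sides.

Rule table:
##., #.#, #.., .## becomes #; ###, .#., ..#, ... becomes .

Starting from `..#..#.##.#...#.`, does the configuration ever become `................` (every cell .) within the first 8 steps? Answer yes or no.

no

step 1: #..#..####.#...#
step 2: ##..#.#..##.#..#
step 3: .##..#.#.###.#.#
step 4: ####..#.##.##.##
step 5: ...##..########.
step 6: #..###.#......##
step 7: ##.#.##.#.....#.
step 8: .##.####.#.....#
step 8 is .##.####.#.....#, still not uniform .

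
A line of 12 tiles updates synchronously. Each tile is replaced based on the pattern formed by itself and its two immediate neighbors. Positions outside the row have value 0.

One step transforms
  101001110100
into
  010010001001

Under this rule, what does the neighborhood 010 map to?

0

At position 0 the neighborhood is 010; the next row has 0 there.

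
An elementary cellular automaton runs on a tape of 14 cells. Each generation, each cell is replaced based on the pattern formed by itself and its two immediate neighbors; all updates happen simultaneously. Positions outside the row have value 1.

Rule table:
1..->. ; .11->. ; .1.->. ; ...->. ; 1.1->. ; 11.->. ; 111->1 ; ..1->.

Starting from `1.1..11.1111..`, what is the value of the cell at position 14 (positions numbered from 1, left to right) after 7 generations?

.

generation 1: .........11...
generation 2: ..............
generation 3: ..............  (fixed point — unchanged through generation 7)
position 14 holds .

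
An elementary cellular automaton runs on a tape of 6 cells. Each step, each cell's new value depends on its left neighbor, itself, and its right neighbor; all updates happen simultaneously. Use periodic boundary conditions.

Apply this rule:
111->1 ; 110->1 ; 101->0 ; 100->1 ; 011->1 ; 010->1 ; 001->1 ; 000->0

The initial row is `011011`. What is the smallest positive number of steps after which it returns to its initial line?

1

011011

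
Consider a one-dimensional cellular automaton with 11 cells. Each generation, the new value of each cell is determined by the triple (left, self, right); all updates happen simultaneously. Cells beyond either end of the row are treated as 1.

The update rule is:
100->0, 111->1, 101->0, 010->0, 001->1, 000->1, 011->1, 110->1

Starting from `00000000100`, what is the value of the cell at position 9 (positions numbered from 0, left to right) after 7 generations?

1

01111111001
01111111011
01111111011  (fixed point — unchanged through generation 7)
position 9 holds 1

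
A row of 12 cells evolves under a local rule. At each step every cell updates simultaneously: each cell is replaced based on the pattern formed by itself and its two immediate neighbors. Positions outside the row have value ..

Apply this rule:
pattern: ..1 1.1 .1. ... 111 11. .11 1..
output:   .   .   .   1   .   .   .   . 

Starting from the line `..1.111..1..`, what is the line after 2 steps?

..11111111..

1..........1
..11111111..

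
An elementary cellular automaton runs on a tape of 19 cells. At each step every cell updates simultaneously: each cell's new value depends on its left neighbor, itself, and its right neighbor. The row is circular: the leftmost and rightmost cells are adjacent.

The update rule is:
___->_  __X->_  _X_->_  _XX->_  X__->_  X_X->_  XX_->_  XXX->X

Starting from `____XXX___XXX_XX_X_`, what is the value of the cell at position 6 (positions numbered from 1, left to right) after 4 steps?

_

step 1: _____X_____X_______
step 2: ___________________
step 3: ___________________  (fixed point — unchanged through step 4)
position 6 holds _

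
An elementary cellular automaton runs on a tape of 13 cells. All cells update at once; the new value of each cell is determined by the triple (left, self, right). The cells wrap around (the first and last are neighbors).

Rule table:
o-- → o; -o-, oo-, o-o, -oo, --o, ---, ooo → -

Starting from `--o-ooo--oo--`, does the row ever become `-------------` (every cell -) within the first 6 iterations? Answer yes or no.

no

-------o---o-
--------o---o
o--------o---
-o--------o--
--o--------o-
---o--------o
iteration 6 is ---o--------o, still not uniform -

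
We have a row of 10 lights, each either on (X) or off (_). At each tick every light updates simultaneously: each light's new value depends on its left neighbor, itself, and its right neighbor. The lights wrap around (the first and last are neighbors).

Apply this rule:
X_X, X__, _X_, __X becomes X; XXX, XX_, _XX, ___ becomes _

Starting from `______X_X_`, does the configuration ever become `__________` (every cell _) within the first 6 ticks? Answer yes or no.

no

tick 1: _____XXXXX
tick 2: X___X_____
tick 3: XX_XXX___X
tick 4: __X___X_X_
tick 5: _XXX_XXXXX
tick 6: X___X_____
tick 6 is X___X_____, still not uniform _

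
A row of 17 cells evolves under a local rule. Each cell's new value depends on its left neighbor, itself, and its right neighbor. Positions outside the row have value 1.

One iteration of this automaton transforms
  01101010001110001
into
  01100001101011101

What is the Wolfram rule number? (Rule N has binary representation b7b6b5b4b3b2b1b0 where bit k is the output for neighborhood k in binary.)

89

position 11: 111 → 0  (bit 7 = 0)
position 2: 110 → 1  (bit 6 = 1)
position 0: 101 → 0  (bit 5 = 0)
position 7: 100 → 1  (bit 4 = 1)
position 1: 011 → 1  (bit 3 = 1)
position 4: 010 → 0  (bit 2 = 0)
position 9: 001 → 0  (bit 1 = 0)
position 8: 000 → 1  (bit 0 = 1)
bits b7..b0 = 01011001 = 89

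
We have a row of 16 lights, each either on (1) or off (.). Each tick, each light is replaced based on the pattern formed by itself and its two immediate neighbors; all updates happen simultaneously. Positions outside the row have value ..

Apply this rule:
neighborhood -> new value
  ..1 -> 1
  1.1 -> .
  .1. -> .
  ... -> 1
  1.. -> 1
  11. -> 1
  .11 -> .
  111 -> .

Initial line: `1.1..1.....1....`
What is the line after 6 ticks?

...11.11111.1111
111.1.....1....1
..1..11111.1111.
11.11....1....11
.1..11111.1111.1
1.11....1....1..

1.11....1....1..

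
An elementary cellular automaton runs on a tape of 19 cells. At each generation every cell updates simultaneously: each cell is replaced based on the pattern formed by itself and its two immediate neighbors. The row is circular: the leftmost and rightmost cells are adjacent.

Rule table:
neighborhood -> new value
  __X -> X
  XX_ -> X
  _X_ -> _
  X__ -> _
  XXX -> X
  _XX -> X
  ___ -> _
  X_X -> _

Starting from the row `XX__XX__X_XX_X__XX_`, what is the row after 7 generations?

XX_XXX_XXXXX_XXXXX_

XX_XXX_X__XX___XXX_
XX_XXX___XXX__XXXX_
XX_XXX__XXXX_XXXXX_
XX_XXX_XXXXX_XXXXX_
XX_XXX_XXXXX_XXXXX_  (fixed point — unchanged through generation 7)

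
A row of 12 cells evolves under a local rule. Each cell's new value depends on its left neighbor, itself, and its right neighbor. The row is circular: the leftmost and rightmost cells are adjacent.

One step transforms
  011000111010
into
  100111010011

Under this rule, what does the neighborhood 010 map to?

At position 10 the neighborhood is 010; the next row has 1 there.

1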